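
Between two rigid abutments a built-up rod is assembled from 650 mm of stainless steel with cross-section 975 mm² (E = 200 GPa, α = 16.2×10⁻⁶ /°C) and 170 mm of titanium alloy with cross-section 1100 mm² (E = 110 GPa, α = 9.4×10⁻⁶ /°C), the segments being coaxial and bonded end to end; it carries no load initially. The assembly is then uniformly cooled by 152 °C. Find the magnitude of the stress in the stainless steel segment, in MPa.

With the walls removed the bar would change length by δ_free = Σ αᵢΔT Lᵢ = 16.2×10⁻⁶×152×650 + 9.4×10⁻⁶×152×170 = 1.843 mm.
Since the ends are fixed, an axial force P builds up, equal in every segment, with P · Σ Lᵢ/(AᵢEᵢ) = δ_free.
Σ Lᵢ/(AᵢEᵢ) = 650/(975×200×10³) + 170/(1100×110×10³) = 4.738×10⁻⁶ mm/N.
So P = 1.843 / 4.738×10⁻⁶ = 389.1 kN, tensile.
σ_{stainless steel} = P / A = 389100 / 975 = 399 MPa.

σ ≈ 399 MPa (tensile)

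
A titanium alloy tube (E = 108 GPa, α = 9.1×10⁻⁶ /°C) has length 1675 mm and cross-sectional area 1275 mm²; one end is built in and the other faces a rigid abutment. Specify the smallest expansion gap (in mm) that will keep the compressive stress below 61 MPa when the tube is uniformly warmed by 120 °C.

With no wall the tube would lengthen by αΔT L = 9.1×10⁻⁶ × 120 × 1675 = 1.829 mm.
A stress of 61 MPa corresponds to the wall pushing the tube back by σL/E = 61×1675/(108×10³) = 0.9461 mm.
The gap must absorb the remainder: g_min = 1.829 − 0.9461 = 0.883 mm.

g ≈ 0.883 mm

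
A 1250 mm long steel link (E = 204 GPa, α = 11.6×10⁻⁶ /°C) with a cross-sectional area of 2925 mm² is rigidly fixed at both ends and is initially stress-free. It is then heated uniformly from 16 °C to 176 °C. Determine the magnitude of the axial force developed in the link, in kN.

The ends cannot move, so σ = EαΔT = 204×10³ × 11.6×10⁻⁶ × 160 = 378.6 MPa.
P = AEαΔT = 2925 × 204×10³ × 11.6×10⁻⁶ × 160 = 1107 kN (compressive).

P ≈ 1110 kN (compressive)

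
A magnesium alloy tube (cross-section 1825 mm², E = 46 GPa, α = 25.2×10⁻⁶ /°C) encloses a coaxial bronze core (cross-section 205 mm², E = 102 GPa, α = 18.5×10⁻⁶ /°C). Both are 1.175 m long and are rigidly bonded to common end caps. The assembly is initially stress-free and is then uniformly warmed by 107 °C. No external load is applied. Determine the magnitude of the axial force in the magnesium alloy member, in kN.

P ≈ 12 kN (compressive in the magnesium alloy)

Equilibrium of a rigid end plate with no external load gives equal and opposite internal forces ±P in the two members. Since α_{magnesium alloy} > α_{bronze}, heating drives the magnesium alloy into compression and the bronze into tension.
Compatibility of the two members (thermal + elastic change equal): (α₁ − α₂)ΔT = P·[1/(A₁E₁) + 1/(A₂E₂)].
|α₁ − α₂|·ΔT = 6.7×10⁻⁶ × 107 = 0.0007169.
1/(A₁E₁) + 1/(A₂E₂) = 1/(1825×46×10³) + 1/(205×102×10³) = 5.974×10⁻⁸ N⁻¹.
So P = 0.0007169 / 5.974×10⁻⁸ = 12 kN.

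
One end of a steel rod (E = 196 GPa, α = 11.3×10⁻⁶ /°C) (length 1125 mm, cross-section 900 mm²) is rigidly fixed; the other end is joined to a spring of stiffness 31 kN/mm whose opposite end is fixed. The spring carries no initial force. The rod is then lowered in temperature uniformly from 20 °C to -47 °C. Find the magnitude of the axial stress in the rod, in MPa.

If the spring were absent the rod would shorten by αΔT L = 11.3×10⁻⁶ × 67 × 1125 = 0.8517 mm.
Let P be the tensile force in the spring. The rod extends elastically by PL/(AE) and the spring stretches by P/k; together these equal δ_free.
P [ L/(AE) + 1/k ] = δ_free → P [ 1125/(900×196×10³) + 1/(31×10³) ] = 0.8517.
P = 0.8517 / 3.864×10⁻⁵ = 22050 N.
σ = P/A = 22050/900 = 24.49 MPa.

σ ≈ 24.5 MPa (tensile)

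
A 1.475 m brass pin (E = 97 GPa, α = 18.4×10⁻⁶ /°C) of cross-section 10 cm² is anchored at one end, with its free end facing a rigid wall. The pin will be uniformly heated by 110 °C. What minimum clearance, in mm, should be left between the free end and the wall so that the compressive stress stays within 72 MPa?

With no wall the pin would lengthen by αΔT L = 18.4×10⁻⁶ × 110 × 1475 = 2.985 mm.
At the allowable stress the elastic shortening the wall may impose is σL/E = 72 × 1475 / (97×10³) = 1.095 mm.
The gap must absorb the remainder: g_min = 2.985 − 1.095 = 1.891 mm.

g ≈ 1.89 mm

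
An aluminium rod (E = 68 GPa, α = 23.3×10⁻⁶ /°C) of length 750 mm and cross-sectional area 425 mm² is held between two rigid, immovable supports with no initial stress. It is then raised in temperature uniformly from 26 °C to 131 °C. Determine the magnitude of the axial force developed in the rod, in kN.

P ≈ 70.7 kN (compressive)

The ends cannot move, so σ = EαΔT = 68×10³ × 23.3×10⁻⁶ × 105 = 166.4 MPa.
Axial force P = σA = 166.4 × 425 = 70700 N = 70.7 kN, compressive.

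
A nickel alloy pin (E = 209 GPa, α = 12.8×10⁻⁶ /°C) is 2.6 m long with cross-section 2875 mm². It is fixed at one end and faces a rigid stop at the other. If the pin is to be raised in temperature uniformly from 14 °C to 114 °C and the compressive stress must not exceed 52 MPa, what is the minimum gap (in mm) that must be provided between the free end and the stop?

Free expansion if unrestrained: δ_free = αΔT L = 12.8×10⁻⁶ × 100 × 2600 = 3.328 mm.
At the allowable stress the elastic shortening the wall may impose is σL/E = 52 × 2600 / (209×10³) = 0.6469 mm.
The gap must absorb the remainder: g_min = 3.328 − 0.6469 = 2.681 mm.

g ≈ 2.68 mm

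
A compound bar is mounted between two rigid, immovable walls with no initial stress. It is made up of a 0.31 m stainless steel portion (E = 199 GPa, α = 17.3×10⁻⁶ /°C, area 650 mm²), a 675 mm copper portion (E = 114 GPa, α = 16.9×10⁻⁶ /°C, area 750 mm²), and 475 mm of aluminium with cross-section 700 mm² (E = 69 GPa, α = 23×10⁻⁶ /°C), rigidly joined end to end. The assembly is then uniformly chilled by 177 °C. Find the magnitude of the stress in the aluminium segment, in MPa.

σ ≈ 348 MPa (tensile)

If the supports were absent, the total length change would be Σ αᵢΔT Lᵢ = 17.3×10⁻⁶×177×310 + 16.9×10⁻⁶×177×675 + 23×10⁻⁶×177×475 = 4.902 mm.
The walls prevent any net length change, so an axial force P (same in every segment) develops. Compatibility: P · Σ Lᵢ/(AᵢEᵢ) = δ_free.
The series flexibility is Σ Lᵢ/(AᵢEᵢ) = 310/(650×199×10³) + 675/(750×114×10³) + 475/(700×69×10³) = 2.013×10⁻⁵ mm/N.
P = 4.902 / 2.013×10⁻⁵ = 243600 N = 243.6 kN, tensile.
σ_{aluminium} = P / A = 243600 / 700 = 348 MPa.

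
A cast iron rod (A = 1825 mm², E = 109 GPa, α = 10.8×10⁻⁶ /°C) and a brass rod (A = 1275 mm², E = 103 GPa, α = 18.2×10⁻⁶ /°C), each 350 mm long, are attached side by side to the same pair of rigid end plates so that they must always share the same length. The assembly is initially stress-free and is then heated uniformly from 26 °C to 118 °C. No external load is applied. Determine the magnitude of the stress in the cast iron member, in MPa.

σ ≈ 29.5 MPa (tensile)

Both members must finish at the same length. With the larger α, the brass tends to over-expand; the plates restrain it, putting the brass in compression and the cast iron in tension. With no external load the two internal forces are equal and opposite, magnitude P.
Compatibility of the two members (thermal + elastic change equal): (α₁ − α₂)ΔT = P·[1/(A₁E₁) + 1/(A₂E₂)].
|α₁ − α₂|·ΔT = 7.4×10⁻⁶ × 92 = 0.0006808.
1/(A₁E₁) + 1/(A₂E₂) = 1/(1825×109×10³) + 1/(1275×103×10³) = 1.264×10⁻⁸ N⁻¹.
So P = 0.0006808 / 1.264×10⁻⁸ = 53.85 kN.
σ_{cast iron} = P/A₁ = 53850/1825 = 29.51 MPa, tensile.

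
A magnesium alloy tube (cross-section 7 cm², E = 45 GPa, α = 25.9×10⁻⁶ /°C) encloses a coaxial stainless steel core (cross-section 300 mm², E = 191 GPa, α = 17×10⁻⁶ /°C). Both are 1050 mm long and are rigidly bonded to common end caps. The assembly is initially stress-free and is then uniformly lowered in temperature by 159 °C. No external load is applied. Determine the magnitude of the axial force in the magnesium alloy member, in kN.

Both members must finish at the same length. With the larger α, the magnesium alloy tends to over-contract; the plates restrain it, putting the magnesium alloy in tension and the stainless steel in compression. With no external load the two internal forces are equal and opposite, magnitude P.
Equating the net (thermal + elastic) strains gives |α₁ − α₂|·ΔT = P·[1/(A₁E₁) + 1/(A₂E₂)].
|α₁ − α₂|·ΔT = 8.9×10⁻⁶ × 159 = 0.001415.
1/(A₁E₁) + 1/(A₂E₂) = 1/(700×45×10³) + 1/(300×191×10³) = 4.92×10⁻⁸ N⁻¹.
So P = 0.001415 / 4.92×10⁻⁸ = 28.76 kN.

P ≈ 28.8 kN (tensile in the magnesium alloy)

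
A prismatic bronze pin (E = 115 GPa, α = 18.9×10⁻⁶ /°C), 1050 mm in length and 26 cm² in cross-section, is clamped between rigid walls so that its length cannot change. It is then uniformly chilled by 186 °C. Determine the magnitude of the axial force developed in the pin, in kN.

P ≈ 1050 kN (tensile)

With zero net strain, σ = E·αΔT = 115 GPa × 18.9×10⁻⁶ × 186 = 404.3 MPa.
Axial force P = σA = 404.3 × 2600 = 1.051×10⁶ N = 1051 kN, tensile.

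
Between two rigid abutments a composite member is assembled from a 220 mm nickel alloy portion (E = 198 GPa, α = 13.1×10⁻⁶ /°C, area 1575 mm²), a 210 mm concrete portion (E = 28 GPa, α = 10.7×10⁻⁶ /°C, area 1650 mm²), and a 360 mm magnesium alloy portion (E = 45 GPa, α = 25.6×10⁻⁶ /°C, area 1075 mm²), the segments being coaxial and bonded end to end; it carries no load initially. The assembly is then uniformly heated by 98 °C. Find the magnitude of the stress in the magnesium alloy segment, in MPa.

Free thermal expansion of the whole bar: Σ αᵢΔT Lᵢ = 13.1×10⁻⁶×98×220 + 10.7×10⁻⁶×98×210 + 25.6×10⁻⁶×98×360 = 1.406 mm.
The rigid supports impose zero overall length change; the single axial force P common to all segments must satisfy P Σ Lᵢ/(AᵢEᵢ) = δ_free.
Σ Lᵢ/(AᵢEᵢ) = 220/(1575×198×10³) + 210/(1650×28×10³) + 360/(1075×45×10³) = 1.269×10⁻⁵ mm/N.
Hence P = δ_free / Σ(L/AE) = 1.406/1.269×10⁻⁵ = 110.8 kN (compressive).
σ_{magnesium alloy} = P / A = 110800 / 1075 = 103 MPa.

σ ≈ 103 MPa (compressive)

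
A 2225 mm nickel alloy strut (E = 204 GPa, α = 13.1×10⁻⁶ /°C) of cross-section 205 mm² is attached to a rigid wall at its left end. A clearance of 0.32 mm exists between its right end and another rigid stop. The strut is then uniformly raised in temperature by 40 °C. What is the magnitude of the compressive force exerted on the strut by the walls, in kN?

Unrestrained expansion: δ_free = αΔT L = 13.1×10⁻⁶ × 40 × 2225 = 1.166 mm.
After closing the 0.32 mm clearance, 1.166 − 0.32 = 0.8459 mm of expansion remains to be suppressed by the wall.
So σ = E(δ_free − g)/L = 204×10³ × 0.8459/2225 = 77.56 MPa.
P = σA = 77.56 × 205 = 15.9 kN.

P ≈ 15.9 kN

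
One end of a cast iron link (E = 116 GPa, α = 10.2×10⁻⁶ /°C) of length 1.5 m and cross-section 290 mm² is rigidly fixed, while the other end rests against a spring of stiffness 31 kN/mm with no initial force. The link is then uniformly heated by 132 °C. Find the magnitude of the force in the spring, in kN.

P ≈ 26.3 kN

The unrestrained thermal change is αΔT L = 10.2×10⁻⁶ × 132 × 1500 = 2.02 mm.
Let P be the compressive force at the spring. The link shortens elastically by PL/(AE) and the spring compresses by P/k; together these equal δ_free.
P [ L/(AE) + 1/k ] = δ_free → P [ 1500/(290×116×10³) + 1/(31×10³) ] = 2.02.
P = 2.02 / 7.685×10⁻⁵ = 26280 N.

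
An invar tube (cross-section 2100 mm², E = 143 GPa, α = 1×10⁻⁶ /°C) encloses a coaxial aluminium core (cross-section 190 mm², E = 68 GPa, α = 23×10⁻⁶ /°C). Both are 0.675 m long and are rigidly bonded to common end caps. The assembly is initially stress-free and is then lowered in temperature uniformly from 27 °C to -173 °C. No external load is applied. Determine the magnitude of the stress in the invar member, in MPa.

The aluminium has the larger α, so on cooling it would change length more than the invar if both were free. The rigid plates force a common final length, so the aluminium is put into tension and the invar into compression, with equal and opposite forces P (no external load).
Compatibility of the two members (thermal + elastic change equal): (α₁ − α₂)ΔT = P·[1/(A₁E₁) + 1/(A₂E₂)].
|α₁ − α₂|·ΔT = 22×10⁻⁶ × 200 = 0.0044.
1/(A₁E₁) + 1/(A₂E₂) = 1/(2100×143×10³) + 1/(190×68×10³) = 8.073×10⁻⁸ N⁻¹.
P = 0.0044 / 8.073×10⁻⁸ = 54500 N = 54.5 kN.
σ_{invar} = P/A₁ = 54500/2100 = 25.95 MPa, compressive.

σ ≈ 26 MPa (compressive)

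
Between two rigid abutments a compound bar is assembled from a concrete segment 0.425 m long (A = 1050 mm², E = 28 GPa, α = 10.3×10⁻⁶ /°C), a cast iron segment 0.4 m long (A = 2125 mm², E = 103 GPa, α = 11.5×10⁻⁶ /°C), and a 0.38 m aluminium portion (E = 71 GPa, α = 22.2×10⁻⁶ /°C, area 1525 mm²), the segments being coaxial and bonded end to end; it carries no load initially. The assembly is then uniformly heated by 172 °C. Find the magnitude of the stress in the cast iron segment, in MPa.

σ ≈ 71.2 MPa (compressive)

Free thermal expansion of the whole bar: Σ αᵢΔT Lᵢ = 10.3×10⁻⁶×172×425 + 11.5×10⁻⁶×172×400 + 22.2×10⁻⁶×172×380 = 2.995 mm.
Since the ends are fixed, an axial force P builds up, equal in every segment, with P · Σ Lᵢ/(AᵢEᵢ) = δ_free.
The series flexibility is Σ Lᵢ/(AᵢEᵢ) = 425/(1050×28×10³) + 400/(2125×103×10³) + 380/(1525×71×10³) = 1.979×10⁻⁵ mm/N.
P = 2.995 / 1.979×10⁻⁵ = 151300 N = 151.3 kN, compressive.
σ_{cast iron} = P / A = 151300 / 2125 = 71.21 MPa.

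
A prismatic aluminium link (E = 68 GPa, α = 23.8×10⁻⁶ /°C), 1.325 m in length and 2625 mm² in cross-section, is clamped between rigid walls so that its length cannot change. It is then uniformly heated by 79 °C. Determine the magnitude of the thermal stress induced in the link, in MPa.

σ ≈ 128 MPa (compressive)

With length fixed, the mechanical strain must cancel the thermal strain αΔT = 23.8×10⁻⁶ × 79 = 1880.2×10⁻⁶.
The stress required to suppress this strain is σ = Eε = 68×10³ × 1880.2×10⁻⁶ = 127.9 MPa, compressive since the link is trying to expand.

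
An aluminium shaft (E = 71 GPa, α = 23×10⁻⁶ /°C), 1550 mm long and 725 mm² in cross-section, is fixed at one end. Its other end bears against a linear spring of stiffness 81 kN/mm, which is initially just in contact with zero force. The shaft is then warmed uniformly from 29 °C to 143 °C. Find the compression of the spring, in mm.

Free thermal expansion: δ_free = αΔT L = 23×10⁻⁶ × 114 × 1550 = 4.064 mm.
Let P be the compressive force at the spring. The shaft shortens elastically by PL/(AE) and the spring compresses by P/k; together these equal δ_free.
So P = δ_free / [L/(AE) + 1/k] = 4.064 / [ 1550/(725×71×10³) + 1/(81×10³) ].
P = 4.064 / 4.246×10⁻⁵ = 95720 N.
Spring compression = P/k = 95720/(81×10³) = 1.182 mm.

δ ≈ 1.18 mm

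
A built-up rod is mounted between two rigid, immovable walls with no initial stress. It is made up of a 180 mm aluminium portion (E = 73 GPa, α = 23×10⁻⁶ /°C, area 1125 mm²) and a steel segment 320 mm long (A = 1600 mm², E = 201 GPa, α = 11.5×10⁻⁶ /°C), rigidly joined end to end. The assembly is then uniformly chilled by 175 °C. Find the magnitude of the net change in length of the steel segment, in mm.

|ΔL| ≈ 0.217 mm

If the supports were absent, the total length change would be Σ αᵢΔT Lᵢ = 23×10⁻⁶×175×180 + 11.5×10⁻⁶×175×320 = 1.369 mm.
The rigid supports impose zero overall length change; the single axial force P common to all segments must satisfy P Σ Lᵢ/(AᵢEᵢ) = δ_free.
The series flexibility is Σ Lᵢ/(AᵢEᵢ) = 180/(1125×73×10³) + 320/(1600×201×10³) = 3.187×10⁻⁶ mm/N.
Hence P = δ_free / Σ(L/AE) = 1.369/3.187×10⁻⁶ = 429.4 kN (tensile).
For the steel segment, free thermal change = 11.5×10⁻⁶×175×320 = 0.644 mm and elastic change from P = 429400×320/(1600×201×10³) = 0.4273 mm; these oppose, so the net change is 0.217 mm (segment shortens).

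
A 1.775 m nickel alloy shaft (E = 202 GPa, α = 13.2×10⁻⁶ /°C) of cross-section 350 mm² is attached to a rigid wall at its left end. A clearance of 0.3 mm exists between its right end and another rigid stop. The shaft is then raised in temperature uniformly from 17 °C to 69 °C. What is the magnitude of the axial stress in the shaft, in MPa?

Unrestrained expansion: δ_free = αΔT L = 13.2×10⁻⁶ × 52 × 1775 = 1.218 mm.
The gap closes (δ_free > 0.3 mm) and the wall then resists a further 1.218 − 0.3 = 0.9184 mm of expansion.
That suppressed elongation corresponds to σ = E·Δ/L = 202×10³ × 0.9184/1775 = 104.5 MPa.

σ ≈ 105 MPa (compressive)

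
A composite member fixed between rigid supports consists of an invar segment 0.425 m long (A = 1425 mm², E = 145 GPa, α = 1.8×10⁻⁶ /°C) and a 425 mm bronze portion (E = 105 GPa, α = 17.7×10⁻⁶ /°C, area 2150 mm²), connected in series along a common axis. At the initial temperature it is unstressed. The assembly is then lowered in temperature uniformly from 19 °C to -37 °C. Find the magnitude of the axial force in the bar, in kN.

P ≈ 118 kN (tensile)

If the supports were absent, the total length change would be Σ αᵢΔT Lᵢ = 1.8×10⁻⁶×56×425 + 17.7×10⁻⁶×56×425 = 0.4641 mm.
The rigid supports impose zero overall length change; the single axial force P common to all segments must satisfy P Σ Lᵢ/(AᵢEᵢ) = δ_free.
The series flexibility is Σ Lᵢ/(AᵢEᵢ) = 425/(1425×145×10³) + 425/(2150×105×10³) = 3.939×10⁻⁶ mm/N.
Hence P = δ_free / Σ(L/AE) = 0.4641/3.939×10⁻⁶ = 117.8 kN (tensile).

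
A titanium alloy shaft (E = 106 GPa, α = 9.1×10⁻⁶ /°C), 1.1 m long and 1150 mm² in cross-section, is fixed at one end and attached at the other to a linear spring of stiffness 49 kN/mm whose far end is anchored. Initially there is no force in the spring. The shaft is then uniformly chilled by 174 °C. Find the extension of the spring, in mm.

Free thermal contraction: δ_free = αΔT L = 9.1×10⁻⁶ × 174 × 1100 = 1.742 mm.
With a force P in the spring, the elastic change of the shaft is PL/(AE) and that of the spring is P/k; compatibility requires their sum to equal δ_free.
So P = δ_free / [L/(AE) + 1/k] = 1.742 / [ 1100/(1150×106×10³) + 1/(49×10³) ].
P = 1.742 / 2.943×10⁻⁵ = 59180 N.
Spring extension = P/k = 59180/(49×10³) = 1.208 mm.

δ ≈ 1.21 mm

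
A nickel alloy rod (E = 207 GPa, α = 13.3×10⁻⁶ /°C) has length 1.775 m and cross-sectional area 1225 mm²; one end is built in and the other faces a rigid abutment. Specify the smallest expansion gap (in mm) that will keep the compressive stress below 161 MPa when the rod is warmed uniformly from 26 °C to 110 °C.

Free expansion if unrestrained: δ_free = αΔT L = 13.3×10⁻⁶ × 84 × 1775 = 1.983 mm.
A stress of 161 MPa corresponds to the wall pushing the rod back by σL/E = 161×1775/(207×10³) = 1.381 mm.
So the gap has to take up the difference, g_min = δ_free − σL/E = 1.983 − 1.381 = 0.6025 mm.

g ≈ 0.602 mm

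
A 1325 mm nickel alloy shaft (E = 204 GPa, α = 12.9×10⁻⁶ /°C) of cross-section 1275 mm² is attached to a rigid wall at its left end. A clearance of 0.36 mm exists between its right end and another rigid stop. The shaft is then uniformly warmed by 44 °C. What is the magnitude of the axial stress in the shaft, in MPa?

Unrestrained expansion: δ_free = αΔT L = 12.9×10⁻⁶ × 44 × 1325 = 0.7521 mm.
This exceeds the 0.36 mm gap, so the wall pushes back. The portion of expansion that must be recovered elastically is δ_free − gap = 0.7521 − 0.36 = 0.3921 mm.
That suppressed elongation corresponds to σ = E·Δ/L = 204×10³ × 0.3921/1325 = 60.36 MPa.

σ ≈ 60.4 MPa (compressive)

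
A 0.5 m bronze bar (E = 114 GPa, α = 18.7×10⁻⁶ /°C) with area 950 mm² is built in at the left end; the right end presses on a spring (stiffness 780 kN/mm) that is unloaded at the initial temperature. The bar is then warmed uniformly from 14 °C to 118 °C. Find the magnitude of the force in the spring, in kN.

P ≈ 165 kN

The unrestrained thermal change is αΔT L = 18.7×10⁻⁶ × 104 × 500 = 0.9724 mm.
Let P be the compressive force at the spring. The bar shortens elastically by PL/(AE) and the spring compresses by P/k; together these equal δ_free.
P [ L/(AE) + 1/k ] = δ_free → P [ 500/(950×114×10³) + 1/(780×10³) ] = 0.9724.
P = 0.9724 / 5.899×10⁻⁶ = 164800 N.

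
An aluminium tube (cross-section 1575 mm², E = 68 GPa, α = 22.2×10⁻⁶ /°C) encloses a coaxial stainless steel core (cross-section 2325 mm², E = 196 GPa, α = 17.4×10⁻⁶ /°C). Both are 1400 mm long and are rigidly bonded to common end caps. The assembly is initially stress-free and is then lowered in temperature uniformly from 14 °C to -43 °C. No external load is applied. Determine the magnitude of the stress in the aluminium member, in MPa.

Both members must finish at the same length. With the larger α, the aluminium tends to over-contract; the plates restrain it, putting the aluminium in tension and the stainless steel in compression. With no external load the two internal forces are equal and opposite, magnitude P.
Compatibility of the two members (thermal + elastic change equal): (α₁ − α₂)ΔT = P·[1/(A₁E₁) + 1/(A₂E₂)].
|α₁ − α₂|·ΔT = 4.8×10⁻⁶ × 57 = 0.0002736.
1/(A₁E₁) + 1/(A₂E₂) = 1/(1575×68×10³) + 1/(2325×196×10³) = 1.153×10⁻⁸ N⁻¹.
P = 0.0002736 / 1.153×10⁻⁸ = 23730 N = 23.73 kN.
σ_{aluminium} = P/A₁ = 23730/1575 = 15.06 MPa, tensile.

σ ≈ 15.1 MPa (tensile)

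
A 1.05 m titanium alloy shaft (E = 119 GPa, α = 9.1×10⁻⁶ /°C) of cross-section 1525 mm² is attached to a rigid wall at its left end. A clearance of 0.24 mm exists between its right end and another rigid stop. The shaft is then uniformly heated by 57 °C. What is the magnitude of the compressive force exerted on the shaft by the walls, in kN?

If the wall were absent the shaft would grow by αΔT L = 9.1×10⁻⁶ × 57 × 1050 = 0.5446 mm.
After closing the 0.24 mm clearance, 0.5446 − 0.24 = 0.3046 mm of expansion remains to be suppressed by the wall.
So σ = E(δ_free − g)/L = 119×10³ × 0.3046/1050 = 34.53 MPa.
Force on the wall = σA = 34.53 × 1525 mm² = 52.65 kN.

P ≈ 52.7 kN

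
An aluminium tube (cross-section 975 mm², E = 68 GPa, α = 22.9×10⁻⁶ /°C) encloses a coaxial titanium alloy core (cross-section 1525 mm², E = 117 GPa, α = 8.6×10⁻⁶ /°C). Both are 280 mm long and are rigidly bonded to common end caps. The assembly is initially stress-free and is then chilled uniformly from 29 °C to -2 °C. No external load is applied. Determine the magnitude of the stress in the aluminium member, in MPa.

Equilibrium of a rigid end plate with no external load gives equal and opposite internal forces ±P in the two members. Since α_{aluminium} > α_{titanium alloy}, cooling drives the aluminium into tension and the titanium alloy into compression.
Setting the final lengths equal and cancelling L: (α₁ − α₂)ΔT = P/(A₁E₁) + P/(A₂E₂).
|α₁ − α₂|·ΔT = 14.3×10⁻⁶ × 31 = 0.0004433.
1/(A₁E₁) + 1/(A₂E₂) = 1/(975×68×10³) + 1/(1525×117×10³) = 2.069×10⁻⁸ N⁻¹.
P = 0.0004433 / 2.069×10⁻⁸ = 21430 N = 21.43 kN.
σ_{aluminium} = P/A₁ = 21430/975 = 21.98 MPa, tensile.

σ ≈ 22 MPa (tensile)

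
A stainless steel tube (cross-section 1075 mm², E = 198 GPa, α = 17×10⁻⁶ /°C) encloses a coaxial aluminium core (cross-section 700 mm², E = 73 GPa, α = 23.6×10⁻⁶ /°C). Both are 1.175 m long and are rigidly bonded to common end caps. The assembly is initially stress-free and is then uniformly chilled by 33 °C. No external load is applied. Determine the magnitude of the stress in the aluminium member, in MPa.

σ ≈ 12.8 MPa (tensile)

Equilibrium of a rigid end plate with no external load gives equal and opposite internal forces ±P in the two members. Since α_{aluminium} > α_{stainless steel}, cooling drives the aluminium into tension and the stainless steel into compression.
Equating the net (thermal + elastic) strains gives |α₁ − α₂|·ΔT = P·[1/(A₁E₁) + 1/(A₂E₂)].
|α₁ − α₂|·ΔT = 6.6×10⁻⁶ × 33 = 0.0002178.
1/(A₁E₁) + 1/(A₂E₂) = 1/(1075×198×10³) + 1/(700×73×10³) = 2.427×10⁻⁸ N⁻¹.
P = 0.0002178 / 2.427×10⁻⁸ = 8975 N = 8.975 kN.
σ_{aluminium} = P/A₂ = 8975/700 = 12.82 MPa, tensile.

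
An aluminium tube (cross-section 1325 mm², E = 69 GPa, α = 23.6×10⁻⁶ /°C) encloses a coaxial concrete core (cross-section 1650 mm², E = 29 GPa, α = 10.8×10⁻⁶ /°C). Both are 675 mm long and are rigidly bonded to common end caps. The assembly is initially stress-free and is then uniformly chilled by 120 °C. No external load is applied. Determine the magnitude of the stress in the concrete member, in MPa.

σ ≈ 29.2 MPa (compressive)

Equilibrium of a rigid end plate with no external load gives equal and opposite internal forces ±P in the two members. Since α_{aluminium} > α_{concrete}, cooling drives the aluminium into tension and the concrete into compression.
Compatibility of the two members (thermal + elastic change equal): (α₁ − α₂)ΔT = P·[1/(A₁E₁) + 1/(A₂E₂)].
|α₁ − α₂|·ΔT = 12.8×10⁻⁶ × 120 = 0.001536.
1/(A₁E₁) + 1/(A₂E₂) = 1/(1325×69×10³) + 1/(1650×29×10³) = 3.184×10⁻⁸ N⁻¹.
So P = 0.001536 / 3.184×10⁻⁸ = 48.25 kN.
σ_{concrete} = P/A₂ = 48250/1650 = 29.24 MPa, compressive.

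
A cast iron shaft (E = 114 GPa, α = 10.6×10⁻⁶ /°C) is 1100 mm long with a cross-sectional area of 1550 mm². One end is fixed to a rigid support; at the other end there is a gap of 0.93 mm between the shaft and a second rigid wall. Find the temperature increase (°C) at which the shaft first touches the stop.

Contact occurs when the free expansion equals the gap: αΔT L = 0.93 mm.
ΔT = 0.93 / (10.6×10⁻⁶ × 1100) = 79.76 °C.

ΔT ≈ 79.8 °C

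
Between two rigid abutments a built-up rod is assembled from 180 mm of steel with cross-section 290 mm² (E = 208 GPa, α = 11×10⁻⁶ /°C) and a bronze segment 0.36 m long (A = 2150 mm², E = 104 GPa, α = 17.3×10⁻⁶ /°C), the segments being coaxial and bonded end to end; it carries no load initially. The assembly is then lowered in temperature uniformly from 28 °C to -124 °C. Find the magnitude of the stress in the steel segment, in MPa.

With the walls removed the bar would change length by δ_free = Σ αᵢΔT Lᵢ = 11×10⁻⁶×152×180 + 17.3×10⁻⁶×152×360 = 1.248 mm.
Since the ends are fixed, an axial force P builds up, equal in every segment, with P · Σ Lᵢ/(AᵢEᵢ) = δ_free.
Σ Lᵢ/(AᵢEᵢ) = 180/(290×208×10³) + 360/(2150×104×10³) = 4.594×10⁻⁶ mm/N.
So P = 1.248 / 4.594×10⁻⁶ = 271.6 kN, tensile.
σ_{steel} = P / A = 271600 / 290 = 936.4 MPa.

σ ≈ 936 MPa (tensile)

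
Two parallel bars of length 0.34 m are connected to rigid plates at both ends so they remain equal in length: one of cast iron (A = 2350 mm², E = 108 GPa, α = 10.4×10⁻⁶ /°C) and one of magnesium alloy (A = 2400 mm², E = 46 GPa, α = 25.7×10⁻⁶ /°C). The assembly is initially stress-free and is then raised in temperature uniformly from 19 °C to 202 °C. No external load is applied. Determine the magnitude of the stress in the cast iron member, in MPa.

The magnesium alloy has the larger α, so on heating it would change length more than the cast iron if both were free. The rigid plates force a common final length, so the magnesium alloy is put into compression and the cast iron into tension, with equal and opposite forces P (no external load).
Setting the final lengths equal and cancelling L: (α₁ − α₂)ΔT = P/(A₁E₁) + P/(A₂E₂).
|α₁ − α₂|·ΔT = 15.3×10⁻⁶ × 183 = 0.0028.
1/(A₁E₁) + 1/(A₂E₂) = 1/(2350×108×10³) + 1/(2400×46×10³) = 1.3×10⁻⁸ N⁻¹.
So P = 0.0028 / 1.3×10⁻⁸ = 215.4 kN.
σ_{cast iron} = P/A₁ = 215400/2350 = 91.66 MPa, tensile.

σ ≈ 91.7 MPa (tensile)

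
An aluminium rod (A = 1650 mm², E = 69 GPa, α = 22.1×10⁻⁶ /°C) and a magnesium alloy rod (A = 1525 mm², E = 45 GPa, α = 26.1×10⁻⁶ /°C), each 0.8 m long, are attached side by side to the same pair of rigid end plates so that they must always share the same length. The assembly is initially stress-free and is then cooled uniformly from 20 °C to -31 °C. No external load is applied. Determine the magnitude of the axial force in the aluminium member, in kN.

P ≈ 8.73 kN (compressive in the aluminium)

Equilibrium of a rigid end plate with no external load gives equal and opposite internal forces ±P in the two members. Since α_{magnesium alloy} > α_{aluminium}, cooling drives the magnesium alloy into tension and the aluminium into compression.
Setting the final lengths equal and cancelling L: (α₁ − α₂)ΔT = P/(A₁E₁) + P/(A₂E₂).
|α₁ − α₂|·ΔT = 4×10⁻⁶ × 51 = 0.000204.
1/(A₁E₁) + 1/(A₂E₂) = 1/(1650×69×10³) + 1/(1525×45×10³) = 2.336×10⁻⁸ N⁻¹.
So P = 0.000204 / 2.336×10⁻⁸ = 8.735 kN.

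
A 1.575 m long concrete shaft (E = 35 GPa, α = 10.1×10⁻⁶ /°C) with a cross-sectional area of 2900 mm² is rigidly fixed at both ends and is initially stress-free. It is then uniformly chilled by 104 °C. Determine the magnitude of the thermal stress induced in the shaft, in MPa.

Because both ends are immovable the net strain is zero, and the suppressed thermal strain is αΔT = 10.1×10⁻⁶ × 104 = 1050.4×10⁻⁶.
σ = EαΔT = 35×10³ × 10.1×10⁻⁶ × 104 = 36.76 MPa (tensile; the shaft is trying to contract).

σ ≈ 36.8 MPa (tensile)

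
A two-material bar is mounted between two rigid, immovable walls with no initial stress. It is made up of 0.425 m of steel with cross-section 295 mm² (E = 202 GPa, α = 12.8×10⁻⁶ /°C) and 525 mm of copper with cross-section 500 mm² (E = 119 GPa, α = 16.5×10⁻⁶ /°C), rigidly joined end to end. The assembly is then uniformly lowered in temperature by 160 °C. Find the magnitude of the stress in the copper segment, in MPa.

Free thermal contraction of the whole bar: Σ αᵢΔT Lᵢ = 12.8×10⁻⁶×160×425 + 16.5×10⁻⁶×160×525 = 2.256 mm.
The rigid supports impose zero overall length change; the single axial force P common to all segments must satisfy P Σ Lᵢ/(AᵢEᵢ) = δ_free.
Σ Lᵢ/(AᵢEᵢ) = 425/(295×202×10³) + 525/(500×119×10³) = 1.596×10⁻⁵ mm/N.
So P = 2.256 / 1.596×10⁻⁵ = 141.4 kN, tensile.
σ_{copper} = P / A = 141400 / 500 = 282.8 MPa.

σ ≈ 283 MPa (tensile)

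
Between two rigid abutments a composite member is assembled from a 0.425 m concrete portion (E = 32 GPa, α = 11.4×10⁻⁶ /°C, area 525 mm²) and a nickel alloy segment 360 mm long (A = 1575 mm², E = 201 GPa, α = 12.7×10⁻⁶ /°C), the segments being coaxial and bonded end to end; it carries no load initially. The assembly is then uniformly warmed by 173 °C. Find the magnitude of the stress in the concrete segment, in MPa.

σ ≈ 117 MPa (compressive)

Free thermal expansion of the whole bar: Σ αᵢΔT Lᵢ = 11.4×10⁻⁶×173×425 + 12.7×10⁻⁶×173×360 = 1.629 mm.
The walls prevent any net length change, so an axial force P (same in every segment) develops. Compatibility: P · Σ Lᵢ/(AᵢEᵢ) = δ_free.
Σ Lᵢ/(AᵢEᵢ) = 425/(525×32×10³) + 360/(1575×201×10³) = 2.643×10⁻⁵ mm/N.
Hence P = δ_free / Σ(L/AE) = 1.629/2.643×10⁻⁵ = 61.63 kN (compressive).
σ_{concrete} = P / A = 61630 / 525 = 117.4 MPa.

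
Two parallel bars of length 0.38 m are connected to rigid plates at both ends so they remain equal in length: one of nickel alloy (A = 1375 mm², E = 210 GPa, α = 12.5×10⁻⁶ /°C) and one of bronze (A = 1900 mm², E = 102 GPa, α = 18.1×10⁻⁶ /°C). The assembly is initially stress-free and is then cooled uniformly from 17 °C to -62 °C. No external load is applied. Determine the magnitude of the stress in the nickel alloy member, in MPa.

σ ≈ 37.3 MPa (compressive)

The bronze has the larger α, so on cooling it would change length more than the nickel alloy if both were free. The rigid plates force a common final length, so the bronze is put into tension and the nickel alloy into compression, with equal and opposite forces P (no external load).
Setting the final lengths equal and cancelling L: (α₁ − α₂)ΔT = P/(A₁E₁) + P/(A₂E₂).
|α₁ − α₂|·ΔT = 5.6×10⁻⁶ × 79 = 0.0004424.
1/(A₁E₁) + 1/(A₂E₂) = 1/(1375×210×10³) + 1/(1900×102×10³) = 8.623×10⁻⁹ N⁻¹.
So P = 0.0004424 / 8.623×10⁻⁹ = 51.3 kN.
σ_{nickel alloy} = P/A₁ = 51300/1375 = 37.31 MPa, compressive.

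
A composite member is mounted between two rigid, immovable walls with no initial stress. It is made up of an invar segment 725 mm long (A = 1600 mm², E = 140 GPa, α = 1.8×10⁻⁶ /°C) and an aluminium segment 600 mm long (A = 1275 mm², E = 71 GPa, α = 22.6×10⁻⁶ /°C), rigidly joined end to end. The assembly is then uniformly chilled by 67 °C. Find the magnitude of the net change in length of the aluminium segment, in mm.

If the supports were absent, the total length change would be Σ αᵢΔT Lᵢ = 1.8×10⁻⁶×67×725 + 22.6×10⁻⁶×67×600 = 0.996 mm.
The walls prevent any net length change, so an axial force P (same in every segment) develops. Compatibility: P · Σ Lᵢ/(AᵢEᵢ) = δ_free.
Σ Lᵢ/(AᵢEᵢ) = 725/(1600×140×10³) + 600/(1275×71×10³) = 9.865×10⁻⁶ mm/N.
Hence P = δ_free / Σ(L/AE) = 0.996/9.865×10⁻⁶ = 101 kN (tensile).
For the aluminium segment, free thermal change = 22.6×10⁻⁶×67×600 = 0.9085 mm and elastic change from P = 101000×600/(1275×71×10³) = 0.6692 mm; these oppose, so the net change is 0.239 mm (segment shortens).

|ΔL| ≈ 0.239 mm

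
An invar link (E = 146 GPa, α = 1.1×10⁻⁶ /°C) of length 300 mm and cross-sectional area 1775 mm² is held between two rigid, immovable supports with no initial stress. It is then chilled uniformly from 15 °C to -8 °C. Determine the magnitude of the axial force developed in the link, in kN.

P ≈ 6.56 kN (tensile)

The ends cannot move, so σ = EαΔT = 146×10³ × 1.1×10⁻⁶ × 23 = 3.694 MPa.
P = AEαΔT = 1775 × 146×10³ × 1.1×10⁻⁶ × 23 = 6.556 kN (tensile).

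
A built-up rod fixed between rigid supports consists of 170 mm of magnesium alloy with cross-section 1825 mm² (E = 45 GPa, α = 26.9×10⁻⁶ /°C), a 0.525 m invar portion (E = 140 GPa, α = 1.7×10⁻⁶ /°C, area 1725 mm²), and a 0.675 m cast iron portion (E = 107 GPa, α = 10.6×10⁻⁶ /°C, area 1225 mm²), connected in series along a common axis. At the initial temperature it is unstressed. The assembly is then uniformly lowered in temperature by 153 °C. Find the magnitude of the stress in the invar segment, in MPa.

σ ≈ 119 MPa (tensile)

Free thermal contraction of the whole bar: Σ αᵢΔT Lᵢ = 26.9×10⁻⁶×153×170 + 1.7×10⁻⁶×153×525 + 10.6×10⁻⁶×153×675 = 1.931 mm.
Since the ends are fixed, an axial force P builds up, equal in every segment, with P · Σ Lᵢ/(AᵢEᵢ) = δ_free.
The series flexibility is Σ Lᵢ/(AᵢEᵢ) = 170/(1825×45×10³) + 525/(1725×140×10³) + 675/(1225×107×10³) = 9.394×10⁻⁶ mm/N.
Hence P = δ_free / Σ(L/AE) = 1.931/9.394×10⁻⁶ = 205.6 kN (tensile).
σ_{invar} = P / A = 205600 / 1725 = 119.2 MPa.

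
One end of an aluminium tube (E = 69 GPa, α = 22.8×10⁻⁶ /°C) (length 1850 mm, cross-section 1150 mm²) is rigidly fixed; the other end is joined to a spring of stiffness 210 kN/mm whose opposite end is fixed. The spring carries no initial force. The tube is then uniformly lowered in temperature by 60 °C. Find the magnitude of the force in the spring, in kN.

P ≈ 90.1 kN

If the spring were absent the tube would shorten by αΔT L = 22.8×10⁻⁶ × 60 × 1850 = 2.531 mm.
Let P be the tensile force in the spring. The tube extends elastically by PL/(AE) and the spring stretches by P/k; together these equal δ_free.
P [ L/(AE) + 1/k ] = δ_free → P [ 1850/(1150×69×10³) + 1/(210×10³) ] = 2.531.
P = 2.531 / 2.808×10⁻⁵ = 90140 N.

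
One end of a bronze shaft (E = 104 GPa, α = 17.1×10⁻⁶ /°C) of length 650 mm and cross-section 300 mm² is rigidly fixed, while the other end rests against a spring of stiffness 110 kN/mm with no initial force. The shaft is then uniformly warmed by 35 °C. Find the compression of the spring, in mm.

δ ≈ 0.118 mm

If the spring were absent the shaft would lengthen by αΔT L = 17.1×10⁻⁶ × 35 × 650 = 0.389 mm.
With a force P in the spring, the elastic change of the shaft is PL/(AE) and that of the spring is P/k; compatibility requires their sum to equal δ_free.
So P = δ_free / [L/(AE) + 1/k] = 0.389 / [ 650/(300×104×10³) + 1/(110×10³) ].
P = 0.389 / 2.992×10⁻⁵ = 13000 N.
Spring compression = P/k = 13000/(110×10³) = 0.1182 mm.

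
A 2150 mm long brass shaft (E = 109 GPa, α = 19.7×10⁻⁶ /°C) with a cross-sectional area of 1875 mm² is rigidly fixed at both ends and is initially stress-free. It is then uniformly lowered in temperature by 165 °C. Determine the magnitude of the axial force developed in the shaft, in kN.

P ≈ 664 kN (tensile)

With zero net strain, σ = E·αΔT = 109 GPa × 19.7×10⁻⁶ × 165 = 354.3 MPa.
P = AEαΔT = 1875 × 109×10³ × 19.7×10⁻⁶ × 165 = 664.3 kN (tensile).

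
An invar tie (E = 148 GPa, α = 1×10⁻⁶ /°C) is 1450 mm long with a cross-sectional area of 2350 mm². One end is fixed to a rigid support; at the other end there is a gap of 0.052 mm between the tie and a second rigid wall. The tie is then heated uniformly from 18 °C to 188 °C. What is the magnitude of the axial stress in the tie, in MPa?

Free thermal elongation = αΔT L = 1×10⁻⁶ × 170 × 1450 = 0.2465 mm.
The gap closes (δ_free > 0.052 mm) and the wall then resists a further 0.2465 − 0.052 = 0.1945 mm of expansion.
So σ = E(δ_free − g)/L = 148×10³ × 0.1945/1450 = 19.85 MPa.

σ ≈ 19.9 MPa (compressive)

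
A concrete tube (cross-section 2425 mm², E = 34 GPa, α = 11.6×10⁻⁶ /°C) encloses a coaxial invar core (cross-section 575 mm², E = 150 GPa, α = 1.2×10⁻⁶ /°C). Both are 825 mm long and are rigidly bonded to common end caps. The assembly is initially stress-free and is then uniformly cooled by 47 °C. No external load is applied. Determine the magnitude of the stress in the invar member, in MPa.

Both members must finish at the same length. With the larger α, the concrete tends to over-contract; the plates restrain it, putting the concrete in tension and the invar in compression. With no external load the two internal forces are equal and opposite, magnitude P.
Setting the final lengths equal and cancelling L: (α₁ − α₂)ΔT = P/(A₁E₁) + P/(A₂E₂).
|α₁ − α₂|·ΔT = 10.4×10⁻⁶ × 47 = 0.0004888.
1/(A₁E₁) + 1/(A₂E₂) = 1/(2425×34×10³) + 1/(575×150×10³) = 2.372×10⁻⁸ N⁻¹.
So P = 0.0004888 / 2.372×10⁻⁸ = 20.6 kN.
σ_{invar} = P/A₂ = 20600/575 = 35.83 MPa, compressive.

σ ≈ 35.8 MPa (compressive)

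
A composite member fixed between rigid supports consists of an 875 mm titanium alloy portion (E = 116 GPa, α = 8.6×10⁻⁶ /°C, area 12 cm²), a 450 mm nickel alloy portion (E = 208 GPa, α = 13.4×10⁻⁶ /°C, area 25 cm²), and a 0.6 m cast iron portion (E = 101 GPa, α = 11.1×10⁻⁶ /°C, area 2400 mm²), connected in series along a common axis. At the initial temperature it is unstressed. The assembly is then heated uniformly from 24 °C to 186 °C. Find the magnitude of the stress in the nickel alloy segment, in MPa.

σ ≈ 136 MPa (compressive)

With the walls removed the bar would change length by δ_free = Σ αᵢΔT Lᵢ = 8.6×10⁻⁶×162×875 + 13.4×10⁻⁶×162×450 + 11.1×10⁻⁶×162×600 = 3.275 mm.
The rigid supports impose zero overall length change; the single axial force P common to all segments must satisfy P Σ Lᵢ/(AᵢEᵢ) = δ_free.
Σ Lᵢ/(AᵢEᵢ) = 875/(1200×116×10³) + 450/(2500×208×10³) + 600/(2400×101×10³) = 9.627×10⁻⁶ mm/N.
So P = 3.275 / 9.627×10⁻⁶ = 340.2 kN, compressive.
σ_{nickel alloy} = P / A = 340200 / 2500 = 136.1 MPa.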